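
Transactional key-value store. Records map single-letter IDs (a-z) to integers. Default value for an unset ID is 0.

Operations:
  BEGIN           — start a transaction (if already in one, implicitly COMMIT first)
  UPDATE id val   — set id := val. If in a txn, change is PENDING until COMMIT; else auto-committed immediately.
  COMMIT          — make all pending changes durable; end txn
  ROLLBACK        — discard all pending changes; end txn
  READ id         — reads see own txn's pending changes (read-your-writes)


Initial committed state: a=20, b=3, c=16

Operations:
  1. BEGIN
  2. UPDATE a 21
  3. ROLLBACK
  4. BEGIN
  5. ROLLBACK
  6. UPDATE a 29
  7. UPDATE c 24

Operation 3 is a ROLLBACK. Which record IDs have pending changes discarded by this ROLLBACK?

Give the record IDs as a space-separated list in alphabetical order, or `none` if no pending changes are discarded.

Initial committed: {a=20, b=3, c=16}
Op 1: BEGIN: in_txn=True, pending={}
Op 2: UPDATE a=21 (pending; pending now {a=21})
Op 3: ROLLBACK: discarded pending ['a']; in_txn=False
Op 4: BEGIN: in_txn=True, pending={}
Op 5: ROLLBACK: discarded pending []; in_txn=False
Op 6: UPDATE a=29 (auto-commit; committed a=29)
Op 7: UPDATE c=24 (auto-commit; committed c=24)
ROLLBACK at op 3 discards: ['a']

Answer: a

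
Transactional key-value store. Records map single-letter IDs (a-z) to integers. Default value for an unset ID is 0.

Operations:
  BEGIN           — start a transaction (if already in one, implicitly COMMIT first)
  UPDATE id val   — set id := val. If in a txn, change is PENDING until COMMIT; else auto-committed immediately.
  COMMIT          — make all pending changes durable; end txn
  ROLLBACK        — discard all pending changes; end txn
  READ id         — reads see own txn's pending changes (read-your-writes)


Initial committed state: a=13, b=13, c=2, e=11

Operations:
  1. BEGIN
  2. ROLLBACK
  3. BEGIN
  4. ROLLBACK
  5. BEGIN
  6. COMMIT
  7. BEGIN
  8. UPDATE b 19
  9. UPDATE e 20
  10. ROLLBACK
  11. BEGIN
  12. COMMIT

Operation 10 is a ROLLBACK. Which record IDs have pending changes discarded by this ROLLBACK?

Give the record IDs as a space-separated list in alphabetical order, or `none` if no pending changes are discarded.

Initial committed: {a=13, b=13, c=2, e=11}
Op 1: BEGIN: in_txn=True, pending={}
Op 2: ROLLBACK: discarded pending []; in_txn=False
Op 3: BEGIN: in_txn=True, pending={}
Op 4: ROLLBACK: discarded pending []; in_txn=False
Op 5: BEGIN: in_txn=True, pending={}
Op 6: COMMIT: merged [] into committed; committed now {a=13, b=13, c=2, e=11}
Op 7: BEGIN: in_txn=True, pending={}
Op 8: UPDATE b=19 (pending; pending now {b=19})
Op 9: UPDATE e=20 (pending; pending now {b=19, e=20})
Op 10: ROLLBACK: discarded pending ['b', 'e']; in_txn=False
Op 11: BEGIN: in_txn=True, pending={}
Op 12: COMMIT: merged [] into committed; committed now {a=13, b=13, c=2, e=11}
ROLLBACK at op 10 discards: ['b', 'e']

Answer: b e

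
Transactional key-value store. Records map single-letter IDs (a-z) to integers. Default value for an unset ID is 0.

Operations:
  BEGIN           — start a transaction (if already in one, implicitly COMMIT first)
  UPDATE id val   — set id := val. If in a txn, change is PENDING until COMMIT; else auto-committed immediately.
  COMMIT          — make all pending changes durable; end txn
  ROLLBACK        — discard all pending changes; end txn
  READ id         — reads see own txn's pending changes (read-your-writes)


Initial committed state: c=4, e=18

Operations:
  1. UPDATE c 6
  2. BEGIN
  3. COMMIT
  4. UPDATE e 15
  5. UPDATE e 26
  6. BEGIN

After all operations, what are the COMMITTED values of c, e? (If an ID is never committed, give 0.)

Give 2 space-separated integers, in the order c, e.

Initial committed: {c=4, e=18}
Op 1: UPDATE c=6 (auto-commit; committed c=6)
Op 2: BEGIN: in_txn=True, pending={}
Op 3: COMMIT: merged [] into committed; committed now {c=6, e=18}
Op 4: UPDATE e=15 (auto-commit; committed e=15)
Op 5: UPDATE e=26 (auto-commit; committed e=26)
Op 6: BEGIN: in_txn=True, pending={}
Final committed: {c=6, e=26}

Answer: 6 26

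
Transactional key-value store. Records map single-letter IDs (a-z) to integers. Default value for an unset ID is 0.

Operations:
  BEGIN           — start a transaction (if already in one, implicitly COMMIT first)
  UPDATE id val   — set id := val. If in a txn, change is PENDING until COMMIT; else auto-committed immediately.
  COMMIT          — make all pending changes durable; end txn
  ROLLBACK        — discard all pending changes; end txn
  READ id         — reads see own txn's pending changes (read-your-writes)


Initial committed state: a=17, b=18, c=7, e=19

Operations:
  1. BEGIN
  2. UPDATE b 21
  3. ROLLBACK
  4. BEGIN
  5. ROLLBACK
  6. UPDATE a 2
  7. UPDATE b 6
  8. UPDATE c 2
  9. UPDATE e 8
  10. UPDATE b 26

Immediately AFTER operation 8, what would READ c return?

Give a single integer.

Answer: 2

Derivation:
Initial committed: {a=17, b=18, c=7, e=19}
Op 1: BEGIN: in_txn=True, pending={}
Op 2: UPDATE b=21 (pending; pending now {b=21})
Op 3: ROLLBACK: discarded pending ['b']; in_txn=False
Op 4: BEGIN: in_txn=True, pending={}
Op 5: ROLLBACK: discarded pending []; in_txn=False
Op 6: UPDATE a=2 (auto-commit; committed a=2)
Op 7: UPDATE b=6 (auto-commit; committed b=6)
Op 8: UPDATE c=2 (auto-commit; committed c=2)
After op 8: visible(c) = 2 (pending={}, committed={a=2, b=6, c=2, e=19})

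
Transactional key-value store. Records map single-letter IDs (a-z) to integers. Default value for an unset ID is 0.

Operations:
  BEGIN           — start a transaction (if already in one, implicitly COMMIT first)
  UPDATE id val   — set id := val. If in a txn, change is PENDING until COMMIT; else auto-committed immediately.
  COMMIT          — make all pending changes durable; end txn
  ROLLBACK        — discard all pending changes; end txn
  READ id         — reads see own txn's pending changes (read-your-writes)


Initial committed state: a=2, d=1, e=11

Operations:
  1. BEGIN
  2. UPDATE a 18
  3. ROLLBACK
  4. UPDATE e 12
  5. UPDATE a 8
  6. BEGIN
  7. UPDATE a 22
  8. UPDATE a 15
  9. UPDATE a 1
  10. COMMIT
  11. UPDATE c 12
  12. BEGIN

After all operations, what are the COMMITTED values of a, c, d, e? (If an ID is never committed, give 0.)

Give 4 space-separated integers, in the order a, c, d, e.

Initial committed: {a=2, d=1, e=11}
Op 1: BEGIN: in_txn=True, pending={}
Op 2: UPDATE a=18 (pending; pending now {a=18})
Op 3: ROLLBACK: discarded pending ['a']; in_txn=False
Op 4: UPDATE e=12 (auto-commit; committed e=12)
Op 5: UPDATE a=8 (auto-commit; committed a=8)
Op 6: BEGIN: in_txn=True, pending={}
Op 7: UPDATE a=22 (pending; pending now {a=22})
Op 8: UPDATE a=15 (pending; pending now {a=15})
Op 9: UPDATE a=1 (pending; pending now {a=1})
Op 10: COMMIT: merged ['a'] into committed; committed now {a=1, d=1, e=12}
Op 11: UPDATE c=12 (auto-commit; committed c=12)
Op 12: BEGIN: in_txn=True, pending={}
Final committed: {a=1, c=12, d=1, e=12}

Answer: 1 12 1 12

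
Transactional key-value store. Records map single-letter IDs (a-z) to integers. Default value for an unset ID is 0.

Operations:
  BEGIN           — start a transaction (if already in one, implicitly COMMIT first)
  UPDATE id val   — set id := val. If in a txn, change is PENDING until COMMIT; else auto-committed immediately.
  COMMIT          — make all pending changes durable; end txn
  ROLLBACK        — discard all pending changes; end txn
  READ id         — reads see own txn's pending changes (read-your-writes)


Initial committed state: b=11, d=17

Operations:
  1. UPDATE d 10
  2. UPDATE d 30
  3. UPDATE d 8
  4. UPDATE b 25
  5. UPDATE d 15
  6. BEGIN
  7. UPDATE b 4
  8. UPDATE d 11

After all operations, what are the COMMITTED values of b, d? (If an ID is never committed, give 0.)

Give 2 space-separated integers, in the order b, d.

Answer: 25 15

Derivation:
Initial committed: {b=11, d=17}
Op 1: UPDATE d=10 (auto-commit; committed d=10)
Op 2: UPDATE d=30 (auto-commit; committed d=30)
Op 3: UPDATE d=8 (auto-commit; committed d=8)
Op 4: UPDATE b=25 (auto-commit; committed b=25)
Op 5: UPDATE d=15 (auto-commit; committed d=15)
Op 6: BEGIN: in_txn=True, pending={}
Op 7: UPDATE b=4 (pending; pending now {b=4})
Op 8: UPDATE d=11 (pending; pending now {b=4, d=11})
Final committed: {b=25, d=15}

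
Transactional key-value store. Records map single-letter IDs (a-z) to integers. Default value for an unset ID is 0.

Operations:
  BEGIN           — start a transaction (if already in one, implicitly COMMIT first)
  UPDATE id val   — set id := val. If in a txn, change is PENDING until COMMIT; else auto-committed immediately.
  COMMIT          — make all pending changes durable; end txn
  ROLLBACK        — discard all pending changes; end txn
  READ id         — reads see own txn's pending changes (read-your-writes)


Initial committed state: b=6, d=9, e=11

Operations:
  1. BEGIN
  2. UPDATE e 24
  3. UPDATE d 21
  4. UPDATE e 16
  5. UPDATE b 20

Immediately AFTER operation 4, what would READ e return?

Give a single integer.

Initial committed: {b=6, d=9, e=11}
Op 1: BEGIN: in_txn=True, pending={}
Op 2: UPDATE e=24 (pending; pending now {e=24})
Op 3: UPDATE d=21 (pending; pending now {d=21, e=24})
Op 4: UPDATE e=16 (pending; pending now {d=21, e=16})
After op 4: visible(e) = 16 (pending={d=21, e=16}, committed={b=6, d=9, e=11})

Answer: 16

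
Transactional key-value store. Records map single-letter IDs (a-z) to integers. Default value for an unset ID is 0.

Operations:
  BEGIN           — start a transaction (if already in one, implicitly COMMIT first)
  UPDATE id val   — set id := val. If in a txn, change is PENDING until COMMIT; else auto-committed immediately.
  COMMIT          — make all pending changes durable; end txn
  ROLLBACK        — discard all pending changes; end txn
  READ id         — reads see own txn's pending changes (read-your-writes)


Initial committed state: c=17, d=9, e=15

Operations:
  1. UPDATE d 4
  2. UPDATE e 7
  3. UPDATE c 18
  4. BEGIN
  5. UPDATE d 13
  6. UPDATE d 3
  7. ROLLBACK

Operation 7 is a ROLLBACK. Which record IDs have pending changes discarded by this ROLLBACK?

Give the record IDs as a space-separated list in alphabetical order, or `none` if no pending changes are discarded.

Initial committed: {c=17, d=9, e=15}
Op 1: UPDATE d=4 (auto-commit; committed d=4)
Op 2: UPDATE e=7 (auto-commit; committed e=7)
Op 3: UPDATE c=18 (auto-commit; committed c=18)
Op 4: BEGIN: in_txn=True, pending={}
Op 5: UPDATE d=13 (pending; pending now {d=13})
Op 6: UPDATE d=3 (pending; pending now {d=3})
Op 7: ROLLBACK: discarded pending ['d']; in_txn=False
ROLLBACK at op 7 discards: ['d']

Answer: d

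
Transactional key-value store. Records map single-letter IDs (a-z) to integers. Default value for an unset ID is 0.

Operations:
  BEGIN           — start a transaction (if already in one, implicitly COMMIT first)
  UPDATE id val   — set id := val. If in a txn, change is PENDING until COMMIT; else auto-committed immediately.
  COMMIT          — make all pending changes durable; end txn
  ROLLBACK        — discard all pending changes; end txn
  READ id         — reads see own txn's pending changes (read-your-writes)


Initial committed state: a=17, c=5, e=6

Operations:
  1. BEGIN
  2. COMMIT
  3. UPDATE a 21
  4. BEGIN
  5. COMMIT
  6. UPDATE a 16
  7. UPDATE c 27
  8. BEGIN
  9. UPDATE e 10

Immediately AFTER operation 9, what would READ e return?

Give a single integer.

Answer: 10

Derivation:
Initial committed: {a=17, c=5, e=6}
Op 1: BEGIN: in_txn=True, pending={}
Op 2: COMMIT: merged [] into committed; committed now {a=17, c=5, e=6}
Op 3: UPDATE a=21 (auto-commit; committed a=21)
Op 4: BEGIN: in_txn=True, pending={}
Op 5: COMMIT: merged [] into committed; committed now {a=21, c=5, e=6}
Op 6: UPDATE a=16 (auto-commit; committed a=16)
Op 7: UPDATE c=27 (auto-commit; committed c=27)
Op 8: BEGIN: in_txn=True, pending={}
Op 9: UPDATE e=10 (pending; pending now {e=10})
After op 9: visible(e) = 10 (pending={e=10}, committed={a=16, c=27, e=6})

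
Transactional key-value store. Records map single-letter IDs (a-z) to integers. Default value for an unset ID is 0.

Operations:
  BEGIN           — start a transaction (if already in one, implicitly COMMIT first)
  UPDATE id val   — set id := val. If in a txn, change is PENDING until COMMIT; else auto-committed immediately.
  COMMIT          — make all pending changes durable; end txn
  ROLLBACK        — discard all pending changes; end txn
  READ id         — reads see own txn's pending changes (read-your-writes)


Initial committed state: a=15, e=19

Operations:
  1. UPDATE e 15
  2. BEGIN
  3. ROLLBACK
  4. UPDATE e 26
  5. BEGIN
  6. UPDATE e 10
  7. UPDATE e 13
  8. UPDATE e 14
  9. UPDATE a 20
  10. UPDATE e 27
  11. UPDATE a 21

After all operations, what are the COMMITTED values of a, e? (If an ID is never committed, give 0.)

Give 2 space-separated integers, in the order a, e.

Initial committed: {a=15, e=19}
Op 1: UPDATE e=15 (auto-commit; committed e=15)
Op 2: BEGIN: in_txn=True, pending={}
Op 3: ROLLBACK: discarded pending []; in_txn=False
Op 4: UPDATE e=26 (auto-commit; committed e=26)
Op 5: BEGIN: in_txn=True, pending={}
Op 6: UPDATE e=10 (pending; pending now {e=10})
Op 7: UPDATE e=13 (pending; pending now {e=13})
Op 8: UPDATE e=14 (pending; pending now {e=14})
Op 9: UPDATE a=20 (pending; pending now {a=20, e=14})
Op 10: UPDATE e=27 (pending; pending now {a=20, e=27})
Op 11: UPDATE a=21 (pending; pending now {a=21, e=27})
Final committed: {a=15, e=26}

Answer: 15 26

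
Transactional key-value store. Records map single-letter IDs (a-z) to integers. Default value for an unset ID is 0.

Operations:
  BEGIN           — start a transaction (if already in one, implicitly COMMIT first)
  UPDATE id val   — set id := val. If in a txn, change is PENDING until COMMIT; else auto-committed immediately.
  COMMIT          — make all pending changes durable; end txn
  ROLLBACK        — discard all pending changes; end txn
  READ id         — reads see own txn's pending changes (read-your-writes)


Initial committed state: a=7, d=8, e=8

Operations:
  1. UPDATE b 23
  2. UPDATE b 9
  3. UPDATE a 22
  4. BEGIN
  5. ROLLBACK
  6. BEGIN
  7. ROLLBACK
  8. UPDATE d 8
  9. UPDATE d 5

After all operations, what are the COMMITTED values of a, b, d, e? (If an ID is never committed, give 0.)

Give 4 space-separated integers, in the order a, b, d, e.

Initial committed: {a=7, d=8, e=8}
Op 1: UPDATE b=23 (auto-commit; committed b=23)
Op 2: UPDATE b=9 (auto-commit; committed b=9)
Op 3: UPDATE a=22 (auto-commit; committed a=22)
Op 4: BEGIN: in_txn=True, pending={}
Op 5: ROLLBACK: discarded pending []; in_txn=False
Op 6: BEGIN: in_txn=True, pending={}
Op 7: ROLLBACK: discarded pending []; in_txn=False
Op 8: UPDATE d=8 (auto-commit; committed d=8)
Op 9: UPDATE d=5 (auto-commit; committed d=5)
Final committed: {a=22, b=9, d=5, e=8}

Answer: 22 9 5 8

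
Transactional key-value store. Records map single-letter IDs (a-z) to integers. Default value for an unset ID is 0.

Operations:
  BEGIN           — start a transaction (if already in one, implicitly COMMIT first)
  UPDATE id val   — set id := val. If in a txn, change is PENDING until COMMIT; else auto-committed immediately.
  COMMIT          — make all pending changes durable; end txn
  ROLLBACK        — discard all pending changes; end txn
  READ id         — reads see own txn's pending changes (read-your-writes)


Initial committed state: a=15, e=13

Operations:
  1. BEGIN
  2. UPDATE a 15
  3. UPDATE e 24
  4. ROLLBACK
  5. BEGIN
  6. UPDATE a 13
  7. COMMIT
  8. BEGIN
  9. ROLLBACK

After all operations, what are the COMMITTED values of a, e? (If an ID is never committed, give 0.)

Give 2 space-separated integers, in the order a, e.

Initial committed: {a=15, e=13}
Op 1: BEGIN: in_txn=True, pending={}
Op 2: UPDATE a=15 (pending; pending now {a=15})
Op 3: UPDATE e=24 (pending; pending now {a=15, e=24})
Op 4: ROLLBACK: discarded pending ['a', 'e']; in_txn=False
Op 5: BEGIN: in_txn=True, pending={}
Op 6: UPDATE a=13 (pending; pending now {a=13})
Op 7: COMMIT: merged ['a'] into committed; committed now {a=13, e=13}
Op 8: BEGIN: in_txn=True, pending={}
Op 9: ROLLBACK: discarded pending []; in_txn=False
Final committed: {a=13, e=13}

Answer: 13 13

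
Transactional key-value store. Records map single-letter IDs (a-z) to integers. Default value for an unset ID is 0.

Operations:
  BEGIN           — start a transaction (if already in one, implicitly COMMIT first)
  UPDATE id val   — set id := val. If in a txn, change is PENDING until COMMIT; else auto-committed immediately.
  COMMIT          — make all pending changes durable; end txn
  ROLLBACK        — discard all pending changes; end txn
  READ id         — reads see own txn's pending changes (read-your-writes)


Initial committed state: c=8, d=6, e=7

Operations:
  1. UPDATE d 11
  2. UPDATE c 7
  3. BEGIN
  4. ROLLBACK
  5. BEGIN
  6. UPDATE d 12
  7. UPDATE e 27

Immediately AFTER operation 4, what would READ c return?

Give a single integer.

Answer: 7

Derivation:
Initial committed: {c=8, d=6, e=7}
Op 1: UPDATE d=11 (auto-commit; committed d=11)
Op 2: UPDATE c=7 (auto-commit; committed c=7)
Op 3: BEGIN: in_txn=True, pending={}
Op 4: ROLLBACK: discarded pending []; in_txn=False
After op 4: visible(c) = 7 (pending={}, committed={c=7, d=11, e=7})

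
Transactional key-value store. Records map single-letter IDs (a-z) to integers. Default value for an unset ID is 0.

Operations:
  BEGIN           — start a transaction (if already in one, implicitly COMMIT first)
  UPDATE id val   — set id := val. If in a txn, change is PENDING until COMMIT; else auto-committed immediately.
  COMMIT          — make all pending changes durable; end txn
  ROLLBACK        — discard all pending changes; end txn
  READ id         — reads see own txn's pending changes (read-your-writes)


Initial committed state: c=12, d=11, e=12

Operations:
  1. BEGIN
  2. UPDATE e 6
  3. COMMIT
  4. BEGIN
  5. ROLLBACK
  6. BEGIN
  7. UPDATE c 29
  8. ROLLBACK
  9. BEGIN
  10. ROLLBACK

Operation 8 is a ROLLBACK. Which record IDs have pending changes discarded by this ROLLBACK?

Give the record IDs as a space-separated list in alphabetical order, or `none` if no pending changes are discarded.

Answer: c

Derivation:
Initial committed: {c=12, d=11, e=12}
Op 1: BEGIN: in_txn=True, pending={}
Op 2: UPDATE e=6 (pending; pending now {e=6})
Op 3: COMMIT: merged ['e'] into committed; committed now {c=12, d=11, e=6}
Op 4: BEGIN: in_txn=True, pending={}
Op 5: ROLLBACK: discarded pending []; in_txn=False
Op 6: BEGIN: in_txn=True, pending={}
Op 7: UPDATE c=29 (pending; pending now {c=29})
Op 8: ROLLBACK: discarded pending ['c']; in_txn=False
Op 9: BEGIN: in_txn=True, pending={}
Op 10: ROLLBACK: discarded pending []; in_txn=False
ROLLBACK at op 8 discards: ['c']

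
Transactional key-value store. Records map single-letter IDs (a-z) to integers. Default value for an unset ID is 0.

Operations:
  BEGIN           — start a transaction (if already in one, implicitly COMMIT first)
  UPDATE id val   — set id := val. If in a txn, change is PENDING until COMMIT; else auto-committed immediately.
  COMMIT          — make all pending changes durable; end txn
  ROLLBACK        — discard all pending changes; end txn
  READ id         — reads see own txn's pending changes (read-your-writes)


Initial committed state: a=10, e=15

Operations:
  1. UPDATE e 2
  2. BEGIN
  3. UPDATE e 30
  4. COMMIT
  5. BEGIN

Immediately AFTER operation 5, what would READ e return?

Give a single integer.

Answer: 30

Derivation:
Initial committed: {a=10, e=15}
Op 1: UPDATE e=2 (auto-commit; committed e=2)
Op 2: BEGIN: in_txn=True, pending={}
Op 3: UPDATE e=30 (pending; pending now {e=30})
Op 4: COMMIT: merged ['e'] into committed; committed now {a=10, e=30}
Op 5: BEGIN: in_txn=True, pending={}
After op 5: visible(e) = 30 (pending={}, committed={a=10, e=30})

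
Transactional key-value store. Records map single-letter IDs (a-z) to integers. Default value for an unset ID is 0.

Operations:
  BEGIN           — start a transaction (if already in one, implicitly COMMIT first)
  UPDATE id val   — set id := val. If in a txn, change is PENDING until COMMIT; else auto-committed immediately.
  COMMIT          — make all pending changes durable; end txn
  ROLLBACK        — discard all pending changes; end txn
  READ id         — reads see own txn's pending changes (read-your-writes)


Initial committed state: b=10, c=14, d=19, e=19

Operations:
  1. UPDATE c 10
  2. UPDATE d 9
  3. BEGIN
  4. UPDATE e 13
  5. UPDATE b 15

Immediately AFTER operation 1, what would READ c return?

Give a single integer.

Answer: 10

Derivation:
Initial committed: {b=10, c=14, d=19, e=19}
Op 1: UPDATE c=10 (auto-commit; committed c=10)
After op 1: visible(c) = 10 (pending={}, committed={b=10, c=10, d=19, e=19})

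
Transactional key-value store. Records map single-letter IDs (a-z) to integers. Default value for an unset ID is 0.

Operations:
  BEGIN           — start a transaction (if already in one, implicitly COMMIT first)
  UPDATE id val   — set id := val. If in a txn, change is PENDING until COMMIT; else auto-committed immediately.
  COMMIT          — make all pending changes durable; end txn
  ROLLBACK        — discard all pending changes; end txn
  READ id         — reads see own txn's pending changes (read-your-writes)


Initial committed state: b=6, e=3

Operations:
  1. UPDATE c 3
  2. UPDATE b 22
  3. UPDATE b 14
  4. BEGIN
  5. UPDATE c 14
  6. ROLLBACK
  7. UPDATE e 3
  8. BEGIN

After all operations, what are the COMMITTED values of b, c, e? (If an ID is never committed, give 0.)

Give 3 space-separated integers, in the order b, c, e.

Initial committed: {b=6, e=3}
Op 1: UPDATE c=3 (auto-commit; committed c=3)
Op 2: UPDATE b=22 (auto-commit; committed b=22)
Op 3: UPDATE b=14 (auto-commit; committed b=14)
Op 4: BEGIN: in_txn=True, pending={}
Op 5: UPDATE c=14 (pending; pending now {c=14})
Op 6: ROLLBACK: discarded pending ['c']; in_txn=False
Op 7: UPDATE e=3 (auto-commit; committed e=3)
Op 8: BEGIN: in_txn=True, pending={}
Final committed: {b=14, c=3, e=3}

Answer: 14 3 3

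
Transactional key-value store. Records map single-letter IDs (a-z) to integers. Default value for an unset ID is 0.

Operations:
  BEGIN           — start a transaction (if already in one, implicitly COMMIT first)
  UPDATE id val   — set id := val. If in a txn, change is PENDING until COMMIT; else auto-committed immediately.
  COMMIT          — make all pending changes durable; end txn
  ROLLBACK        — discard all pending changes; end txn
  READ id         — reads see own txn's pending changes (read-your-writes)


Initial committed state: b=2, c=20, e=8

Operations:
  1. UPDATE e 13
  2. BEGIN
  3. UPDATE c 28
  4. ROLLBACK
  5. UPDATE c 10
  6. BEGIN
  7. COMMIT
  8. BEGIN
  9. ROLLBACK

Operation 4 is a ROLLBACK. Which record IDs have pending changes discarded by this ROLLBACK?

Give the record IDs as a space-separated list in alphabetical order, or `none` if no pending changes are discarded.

Initial committed: {b=2, c=20, e=8}
Op 1: UPDATE e=13 (auto-commit; committed e=13)
Op 2: BEGIN: in_txn=True, pending={}
Op 3: UPDATE c=28 (pending; pending now {c=28})
Op 4: ROLLBACK: discarded pending ['c']; in_txn=False
Op 5: UPDATE c=10 (auto-commit; committed c=10)
Op 6: BEGIN: in_txn=True, pending={}
Op 7: COMMIT: merged [] into committed; committed now {b=2, c=10, e=13}
Op 8: BEGIN: in_txn=True, pending={}
Op 9: ROLLBACK: discarded pending []; in_txn=False
ROLLBACK at op 4 discards: ['c']

Answer: c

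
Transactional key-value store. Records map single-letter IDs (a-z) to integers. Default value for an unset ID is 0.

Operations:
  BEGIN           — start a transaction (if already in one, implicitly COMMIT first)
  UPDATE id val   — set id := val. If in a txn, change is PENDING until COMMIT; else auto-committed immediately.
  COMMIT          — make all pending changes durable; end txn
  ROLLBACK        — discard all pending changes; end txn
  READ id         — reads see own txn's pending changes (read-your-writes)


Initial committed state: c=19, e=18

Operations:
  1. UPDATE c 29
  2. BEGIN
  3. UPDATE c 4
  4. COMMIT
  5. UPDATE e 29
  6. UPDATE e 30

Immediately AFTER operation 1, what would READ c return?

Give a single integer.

Initial committed: {c=19, e=18}
Op 1: UPDATE c=29 (auto-commit; committed c=29)
After op 1: visible(c) = 29 (pending={}, committed={c=29, e=18})

Answer: 29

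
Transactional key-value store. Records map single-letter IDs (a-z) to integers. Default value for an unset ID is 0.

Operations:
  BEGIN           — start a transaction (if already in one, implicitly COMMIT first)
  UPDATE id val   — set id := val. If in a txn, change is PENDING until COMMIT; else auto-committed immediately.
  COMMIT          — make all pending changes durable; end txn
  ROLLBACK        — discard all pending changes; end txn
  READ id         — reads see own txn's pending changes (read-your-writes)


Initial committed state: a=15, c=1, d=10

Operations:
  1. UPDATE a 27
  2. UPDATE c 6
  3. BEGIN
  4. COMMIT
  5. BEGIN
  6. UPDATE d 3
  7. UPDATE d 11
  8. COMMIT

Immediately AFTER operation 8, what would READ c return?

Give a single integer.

Initial committed: {a=15, c=1, d=10}
Op 1: UPDATE a=27 (auto-commit; committed a=27)
Op 2: UPDATE c=6 (auto-commit; committed c=6)
Op 3: BEGIN: in_txn=True, pending={}
Op 4: COMMIT: merged [] into committed; committed now {a=27, c=6, d=10}
Op 5: BEGIN: in_txn=True, pending={}
Op 6: UPDATE d=3 (pending; pending now {d=3})
Op 7: UPDATE d=11 (pending; pending now {d=11})
Op 8: COMMIT: merged ['d'] into committed; committed now {a=27, c=6, d=11}
After op 8: visible(c) = 6 (pending={}, committed={a=27, c=6, d=11})

Answer: 6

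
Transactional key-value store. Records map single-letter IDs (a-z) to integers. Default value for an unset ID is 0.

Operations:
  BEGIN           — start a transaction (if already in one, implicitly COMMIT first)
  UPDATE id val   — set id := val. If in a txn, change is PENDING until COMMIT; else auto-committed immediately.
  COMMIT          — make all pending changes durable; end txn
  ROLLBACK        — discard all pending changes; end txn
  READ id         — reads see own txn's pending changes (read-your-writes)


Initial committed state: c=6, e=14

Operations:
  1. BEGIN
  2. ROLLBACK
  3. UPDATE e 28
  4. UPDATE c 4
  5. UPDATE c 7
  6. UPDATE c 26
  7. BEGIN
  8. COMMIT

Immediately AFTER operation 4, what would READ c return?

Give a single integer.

Initial committed: {c=6, e=14}
Op 1: BEGIN: in_txn=True, pending={}
Op 2: ROLLBACK: discarded pending []; in_txn=False
Op 3: UPDATE e=28 (auto-commit; committed e=28)
Op 4: UPDATE c=4 (auto-commit; committed c=4)
After op 4: visible(c) = 4 (pending={}, committed={c=4, e=28})

Answer: 4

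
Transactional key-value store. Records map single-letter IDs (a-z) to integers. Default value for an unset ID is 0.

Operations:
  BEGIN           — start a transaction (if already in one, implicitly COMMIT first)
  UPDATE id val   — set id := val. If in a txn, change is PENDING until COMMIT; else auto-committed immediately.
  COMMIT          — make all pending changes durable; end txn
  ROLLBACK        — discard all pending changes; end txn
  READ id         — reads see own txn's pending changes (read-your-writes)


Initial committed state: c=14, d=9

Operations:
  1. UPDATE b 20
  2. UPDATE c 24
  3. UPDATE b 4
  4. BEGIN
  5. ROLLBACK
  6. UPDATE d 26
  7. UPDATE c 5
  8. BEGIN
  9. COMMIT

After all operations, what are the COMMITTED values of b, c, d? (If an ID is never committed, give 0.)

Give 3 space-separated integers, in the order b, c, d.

Initial committed: {c=14, d=9}
Op 1: UPDATE b=20 (auto-commit; committed b=20)
Op 2: UPDATE c=24 (auto-commit; committed c=24)
Op 3: UPDATE b=4 (auto-commit; committed b=4)
Op 4: BEGIN: in_txn=True, pending={}
Op 5: ROLLBACK: discarded pending []; in_txn=False
Op 6: UPDATE d=26 (auto-commit; committed d=26)
Op 7: UPDATE c=5 (auto-commit; committed c=5)
Op 8: BEGIN: in_txn=True, pending={}
Op 9: COMMIT: merged [] into committed; committed now {b=4, c=5, d=26}
Final committed: {b=4, c=5, d=26}

Answer: 4 5 26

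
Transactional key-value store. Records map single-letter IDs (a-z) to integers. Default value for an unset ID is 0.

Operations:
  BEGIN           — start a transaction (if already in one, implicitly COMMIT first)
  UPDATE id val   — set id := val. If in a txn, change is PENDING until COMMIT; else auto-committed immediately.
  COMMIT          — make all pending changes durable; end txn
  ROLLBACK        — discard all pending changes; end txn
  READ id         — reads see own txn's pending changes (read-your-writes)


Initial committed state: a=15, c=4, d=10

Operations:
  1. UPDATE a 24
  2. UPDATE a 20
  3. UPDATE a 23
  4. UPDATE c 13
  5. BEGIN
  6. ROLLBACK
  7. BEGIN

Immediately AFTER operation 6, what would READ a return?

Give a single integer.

Initial committed: {a=15, c=4, d=10}
Op 1: UPDATE a=24 (auto-commit; committed a=24)
Op 2: UPDATE a=20 (auto-commit; committed a=20)
Op 3: UPDATE a=23 (auto-commit; committed a=23)
Op 4: UPDATE c=13 (auto-commit; committed c=13)
Op 5: BEGIN: in_txn=True, pending={}
Op 6: ROLLBACK: discarded pending []; in_txn=False
After op 6: visible(a) = 23 (pending={}, committed={a=23, c=13, d=10})

Answer: 23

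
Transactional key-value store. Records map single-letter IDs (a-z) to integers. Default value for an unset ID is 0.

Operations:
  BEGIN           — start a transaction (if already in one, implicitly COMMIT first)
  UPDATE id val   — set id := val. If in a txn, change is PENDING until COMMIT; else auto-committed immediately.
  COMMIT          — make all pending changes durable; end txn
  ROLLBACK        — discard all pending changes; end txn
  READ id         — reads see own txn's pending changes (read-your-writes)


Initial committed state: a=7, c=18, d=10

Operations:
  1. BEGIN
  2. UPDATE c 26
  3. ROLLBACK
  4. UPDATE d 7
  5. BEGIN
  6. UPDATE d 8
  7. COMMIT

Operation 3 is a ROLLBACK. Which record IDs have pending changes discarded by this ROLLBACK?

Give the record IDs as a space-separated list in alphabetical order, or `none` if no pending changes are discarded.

Answer: c

Derivation:
Initial committed: {a=7, c=18, d=10}
Op 1: BEGIN: in_txn=True, pending={}
Op 2: UPDATE c=26 (pending; pending now {c=26})
Op 3: ROLLBACK: discarded pending ['c']; in_txn=False
Op 4: UPDATE d=7 (auto-commit; committed d=7)
Op 5: BEGIN: in_txn=True, pending={}
Op 6: UPDATE d=8 (pending; pending now {d=8})
Op 7: COMMIT: merged ['d'] into committed; committed now {a=7, c=18, d=8}
ROLLBACK at op 3 discards: ['c']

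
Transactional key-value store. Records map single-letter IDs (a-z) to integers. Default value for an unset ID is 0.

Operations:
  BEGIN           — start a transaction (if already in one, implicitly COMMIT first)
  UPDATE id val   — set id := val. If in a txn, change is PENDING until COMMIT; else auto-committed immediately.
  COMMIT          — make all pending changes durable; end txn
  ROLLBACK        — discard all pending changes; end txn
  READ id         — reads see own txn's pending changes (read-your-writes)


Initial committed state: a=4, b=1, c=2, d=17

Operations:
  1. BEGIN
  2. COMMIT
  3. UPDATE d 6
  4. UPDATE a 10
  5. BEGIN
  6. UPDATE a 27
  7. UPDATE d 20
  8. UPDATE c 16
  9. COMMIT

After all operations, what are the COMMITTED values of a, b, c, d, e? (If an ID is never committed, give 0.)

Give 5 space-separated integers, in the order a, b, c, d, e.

Answer: 27 1 16 20 0

Derivation:
Initial committed: {a=4, b=1, c=2, d=17}
Op 1: BEGIN: in_txn=True, pending={}
Op 2: COMMIT: merged [] into committed; committed now {a=4, b=1, c=2, d=17}
Op 3: UPDATE d=6 (auto-commit; committed d=6)
Op 4: UPDATE a=10 (auto-commit; committed a=10)
Op 5: BEGIN: in_txn=True, pending={}
Op 6: UPDATE a=27 (pending; pending now {a=27})
Op 7: UPDATE d=20 (pending; pending now {a=27, d=20})
Op 8: UPDATE c=16 (pending; pending now {a=27, c=16, d=20})
Op 9: COMMIT: merged ['a', 'c', 'd'] into committed; committed now {a=27, b=1, c=16, d=20}
Final committed: {a=27, b=1, c=16, d=20}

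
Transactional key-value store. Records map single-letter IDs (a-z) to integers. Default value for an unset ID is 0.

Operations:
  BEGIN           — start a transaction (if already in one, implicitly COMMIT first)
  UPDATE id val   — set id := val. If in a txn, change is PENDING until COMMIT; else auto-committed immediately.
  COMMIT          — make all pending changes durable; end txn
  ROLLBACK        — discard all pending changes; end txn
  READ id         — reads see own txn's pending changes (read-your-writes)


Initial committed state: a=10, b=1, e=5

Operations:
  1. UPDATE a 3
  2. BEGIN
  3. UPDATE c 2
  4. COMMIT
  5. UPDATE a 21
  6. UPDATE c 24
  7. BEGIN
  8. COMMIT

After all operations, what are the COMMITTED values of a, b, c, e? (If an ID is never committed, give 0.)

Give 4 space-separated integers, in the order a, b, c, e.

Answer: 21 1 24 5

Derivation:
Initial committed: {a=10, b=1, e=5}
Op 1: UPDATE a=3 (auto-commit; committed a=3)
Op 2: BEGIN: in_txn=True, pending={}
Op 3: UPDATE c=2 (pending; pending now {c=2})
Op 4: COMMIT: merged ['c'] into committed; committed now {a=3, b=1, c=2, e=5}
Op 5: UPDATE a=21 (auto-commit; committed a=21)
Op 6: UPDATE c=24 (auto-commit; committed c=24)
Op 7: BEGIN: in_txn=True, pending={}
Op 8: COMMIT: merged [] into committed; committed now {a=21, b=1, c=24, e=5}
Final committed: {a=21, b=1, c=24, e=5}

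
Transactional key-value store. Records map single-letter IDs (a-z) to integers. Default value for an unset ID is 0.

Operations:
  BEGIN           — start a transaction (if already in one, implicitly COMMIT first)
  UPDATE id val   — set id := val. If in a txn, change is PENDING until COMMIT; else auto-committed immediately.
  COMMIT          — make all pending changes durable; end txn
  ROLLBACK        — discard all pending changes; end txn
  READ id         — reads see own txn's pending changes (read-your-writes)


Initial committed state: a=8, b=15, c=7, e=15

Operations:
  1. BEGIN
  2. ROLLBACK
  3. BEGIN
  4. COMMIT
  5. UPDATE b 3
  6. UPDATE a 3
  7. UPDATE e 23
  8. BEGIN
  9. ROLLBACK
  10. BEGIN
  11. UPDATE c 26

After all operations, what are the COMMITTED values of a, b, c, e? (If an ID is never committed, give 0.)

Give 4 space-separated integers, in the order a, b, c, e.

Answer: 3 3 7 23

Derivation:
Initial committed: {a=8, b=15, c=7, e=15}
Op 1: BEGIN: in_txn=True, pending={}
Op 2: ROLLBACK: discarded pending []; in_txn=False
Op 3: BEGIN: in_txn=True, pending={}
Op 4: COMMIT: merged [] into committed; committed now {a=8, b=15, c=7, e=15}
Op 5: UPDATE b=3 (auto-commit; committed b=3)
Op 6: UPDATE a=3 (auto-commit; committed a=3)
Op 7: UPDATE e=23 (auto-commit; committed e=23)
Op 8: BEGIN: in_txn=True, pending={}
Op 9: ROLLBACK: discarded pending []; in_txn=False
Op 10: BEGIN: in_txn=True, pending={}
Op 11: UPDATE c=26 (pending; pending now {c=26})
Final committed: {a=3, b=3, c=7, e=23}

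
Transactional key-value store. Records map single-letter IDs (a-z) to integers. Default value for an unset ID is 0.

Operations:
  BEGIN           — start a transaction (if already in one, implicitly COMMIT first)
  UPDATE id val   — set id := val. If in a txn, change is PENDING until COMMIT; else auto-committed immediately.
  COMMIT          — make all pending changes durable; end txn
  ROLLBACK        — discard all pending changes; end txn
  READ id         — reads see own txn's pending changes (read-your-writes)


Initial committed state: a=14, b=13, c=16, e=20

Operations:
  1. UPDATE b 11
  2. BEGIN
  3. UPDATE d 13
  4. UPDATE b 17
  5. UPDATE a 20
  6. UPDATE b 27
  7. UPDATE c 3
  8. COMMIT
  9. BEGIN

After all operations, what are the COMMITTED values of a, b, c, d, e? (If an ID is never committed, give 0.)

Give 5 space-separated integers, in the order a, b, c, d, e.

Initial committed: {a=14, b=13, c=16, e=20}
Op 1: UPDATE b=11 (auto-commit; committed b=11)
Op 2: BEGIN: in_txn=True, pending={}
Op 3: UPDATE d=13 (pending; pending now {d=13})
Op 4: UPDATE b=17 (pending; pending now {b=17, d=13})
Op 5: UPDATE a=20 (pending; pending now {a=20, b=17, d=13})
Op 6: UPDATE b=27 (pending; pending now {a=20, b=27, d=13})
Op 7: UPDATE c=3 (pending; pending now {a=20, b=27, c=3, d=13})
Op 8: COMMIT: merged ['a', 'b', 'c', 'd'] into committed; committed now {a=20, b=27, c=3, d=13, e=20}
Op 9: BEGIN: in_txn=True, pending={}
Final committed: {a=20, b=27, c=3, d=13, e=20}

Answer: 20 27 3 13 20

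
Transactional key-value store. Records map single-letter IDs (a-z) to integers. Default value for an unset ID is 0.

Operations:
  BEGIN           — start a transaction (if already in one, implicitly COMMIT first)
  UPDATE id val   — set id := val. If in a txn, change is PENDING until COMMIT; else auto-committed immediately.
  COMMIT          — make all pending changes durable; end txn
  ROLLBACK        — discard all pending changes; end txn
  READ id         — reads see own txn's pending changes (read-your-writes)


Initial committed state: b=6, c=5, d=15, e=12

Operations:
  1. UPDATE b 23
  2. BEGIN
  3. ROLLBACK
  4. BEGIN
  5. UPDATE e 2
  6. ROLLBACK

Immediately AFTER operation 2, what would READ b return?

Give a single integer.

Answer: 23

Derivation:
Initial committed: {b=6, c=5, d=15, e=12}
Op 1: UPDATE b=23 (auto-commit; committed b=23)
Op 2: BEGIN: in_txn=True, pending={}
After op 2: visible(b) = 23 (pending={}, committed={b=23, c=5, d=15, e=12})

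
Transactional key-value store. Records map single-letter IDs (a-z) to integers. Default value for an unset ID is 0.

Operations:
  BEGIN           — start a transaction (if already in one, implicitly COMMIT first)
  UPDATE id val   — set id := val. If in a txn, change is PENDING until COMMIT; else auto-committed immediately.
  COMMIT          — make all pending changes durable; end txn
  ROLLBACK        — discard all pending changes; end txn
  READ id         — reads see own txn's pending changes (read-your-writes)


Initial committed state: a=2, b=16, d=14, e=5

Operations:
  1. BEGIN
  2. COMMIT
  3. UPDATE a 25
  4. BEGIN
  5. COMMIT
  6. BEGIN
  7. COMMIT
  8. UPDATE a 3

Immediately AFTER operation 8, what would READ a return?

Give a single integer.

Answer: 3

Derivation:
Initial committed: {a=2, b=16, d=14, e=5}
Op 1: BEGIN: in_txn=True, pending={}
Op 2: COMMIT: merged [] into committed; committed now {a=2, b=16, d=14, e=5}
Op 3: UPDATE a=25 (auto-commit; committed a=25)
Op 4: BEGIN: in_txn=True, pending={}
Op 5: COMMIT: merged [] into committed; committed now {a=25, b=16, d=14, e=5}
Op 6: BEGIN: in_txn=True, pending={}
Op 7: COMMIT: merged [] into committed; committed now {a=25, b=16, d=14, e=5}
Op 8: UPDATE a=3 (auto-commit; committed a=3)
After op 8: visible(a) = 3 (pending={}, committed={a=3, b=16, d=14, e=5})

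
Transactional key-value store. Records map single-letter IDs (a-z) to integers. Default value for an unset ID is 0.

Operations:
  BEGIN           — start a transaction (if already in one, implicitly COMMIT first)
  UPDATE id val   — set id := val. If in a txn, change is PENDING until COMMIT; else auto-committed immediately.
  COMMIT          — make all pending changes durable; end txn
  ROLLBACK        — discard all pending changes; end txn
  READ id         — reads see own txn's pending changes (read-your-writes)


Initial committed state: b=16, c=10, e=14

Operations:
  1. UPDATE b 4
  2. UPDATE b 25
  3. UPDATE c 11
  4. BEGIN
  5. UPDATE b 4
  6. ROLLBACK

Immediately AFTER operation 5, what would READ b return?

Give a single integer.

Answer: 4

Derivation:
Initial committed: {b=16, c=10, e=14}
Op 1: UPDATE b=4 (auto-commit; committed b=4)
Op 2: UPDATE b=25 (auto-commit; committed b=25)
Op 3: UPDATE c=11 (auto-commit; committed c=11)
Op 4: BEGIN: in_txn=True, pending={}
Op 5: UPDATE b=4 (pending; pending now {b=4})
After op 5: visible(b) = 4 (pending={b=4}, committed={b=25, c=11, e=14})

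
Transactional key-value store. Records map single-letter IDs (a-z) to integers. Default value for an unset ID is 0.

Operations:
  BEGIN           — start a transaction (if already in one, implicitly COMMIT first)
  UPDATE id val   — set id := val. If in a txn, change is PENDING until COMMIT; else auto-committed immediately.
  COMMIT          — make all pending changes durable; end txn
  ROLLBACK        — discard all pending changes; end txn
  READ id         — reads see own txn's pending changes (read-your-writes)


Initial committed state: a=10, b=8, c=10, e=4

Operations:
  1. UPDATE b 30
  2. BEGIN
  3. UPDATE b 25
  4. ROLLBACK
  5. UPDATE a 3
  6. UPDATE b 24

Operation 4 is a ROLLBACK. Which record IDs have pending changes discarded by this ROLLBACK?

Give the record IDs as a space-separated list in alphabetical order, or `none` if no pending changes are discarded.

Answer: b

Derivation:
Initial committed: {a=10, b=8, c=10, e=4}
Op 1: UPDATE b=30 (auto-commit; committed b=30)
Op 2: BEGIN: in_txn=True, pending={}
Op 3: UPDATE b=25 (pending; pending now {b=25})
Op 4: ROLLBACK: discarded pending ['b']; in_txn=False
Op 5: UPDATE a=3 (auto-commit; committed a=3)
Op 6: UPDATE b=24 (auto-commit; committed b=24)
ROLLBACK at op 4 discards: ['b']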